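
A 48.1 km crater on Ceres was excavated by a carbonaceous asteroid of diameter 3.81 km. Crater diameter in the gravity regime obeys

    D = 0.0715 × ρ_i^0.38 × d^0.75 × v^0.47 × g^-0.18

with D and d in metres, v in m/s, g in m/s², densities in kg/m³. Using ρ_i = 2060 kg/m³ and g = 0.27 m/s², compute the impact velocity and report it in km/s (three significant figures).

Rearranging for v: v = [D / (0.0715 · 2060^0.38 · 3810^0.75 · 0.27^-0.18)]^(1/0.47).
D = 48100 m.
2060^0.38 = 18.17
3810^0.75 = 484.9
0.27^-0.18 = 1.266
Denominator = 0.0715 × 18.17 × 484.9 × 1.266 = 797.5
D / 797.5 = 48100 / 797.5 = 60.31
v = 60.31^(1/0.47) = 60.31^2.1277 = 6140 m/s

v ≈ 6.14 km/s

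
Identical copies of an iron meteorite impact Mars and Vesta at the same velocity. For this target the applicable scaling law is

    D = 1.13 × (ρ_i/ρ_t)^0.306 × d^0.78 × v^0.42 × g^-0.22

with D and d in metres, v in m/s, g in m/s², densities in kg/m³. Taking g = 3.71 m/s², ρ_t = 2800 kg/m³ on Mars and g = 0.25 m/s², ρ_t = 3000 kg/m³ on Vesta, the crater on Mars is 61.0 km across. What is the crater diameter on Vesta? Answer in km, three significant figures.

D ≈ 108 km

The impactor-only factors (d, v, ρ_i) cancel in the ratio, leaving D_Vesta/D_Mars = (g_Vesta/g_Mars)^-0.22 · (ρ_t,Mars/ρ_t,Vesta)^0.306.
(0.25/3.71)^-0.22 = 0.06739^-0.22 = 1.810
(2800/3000)^0.306 = 0.9333^0.306 = 0.9791
Ratio = 1.810 × 0.9791 = 1.772
D_Vesta = 1.772 × 61.0 km = 108 km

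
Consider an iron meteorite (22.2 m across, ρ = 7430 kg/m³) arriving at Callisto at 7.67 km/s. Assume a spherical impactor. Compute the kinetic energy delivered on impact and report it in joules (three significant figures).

E ≈ 1.25 × 10^15 J

v = 7670 m/s.
Mass m = (π/6) ρ d³ = (π/6) × 7430 × (22.2)³ = 4.256 × 10^7 kg
E = ½ m v² = 0.5 × 4.256 × 10^7 × (7670)² = 1.252 × 10^15 J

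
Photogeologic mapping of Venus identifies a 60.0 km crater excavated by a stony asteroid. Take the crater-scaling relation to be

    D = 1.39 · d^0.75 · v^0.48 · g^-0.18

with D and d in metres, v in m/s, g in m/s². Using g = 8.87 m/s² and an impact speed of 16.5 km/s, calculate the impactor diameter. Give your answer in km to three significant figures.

d ≈ 5.11 km

Rearranging for d: d = [D / (1.39 · 16500^0.48 · 8.87^-0.18)]^(1/0.75).
D = 60000 m.
16500^0.48 = 105.8
8.87^-0.18 = 0.6751
Denominator = 1.39 × 105.8 × 0.6751 = 99.28
D / 99.28 = 60000 / 99.28 = 604.4
d = 604.4^(1/0.75) = 604.4^1.3333 = 5109 m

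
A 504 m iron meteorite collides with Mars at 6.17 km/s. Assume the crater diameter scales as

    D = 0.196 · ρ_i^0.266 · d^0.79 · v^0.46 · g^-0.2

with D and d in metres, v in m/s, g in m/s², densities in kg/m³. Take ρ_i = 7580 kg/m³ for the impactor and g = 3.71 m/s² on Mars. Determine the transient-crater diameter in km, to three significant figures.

D ≈ 12.3 km

In SI units: v = 6170 m/s.
ρ_i^0.266 = 7580^0.266 = 10.76
d^0.79 = 504^0.79 = 136.4
v^0.46 = 6170^0.46 = 55.40
g^-0.2 = 3.71^-0.2 = 0.7694
D = 0.196 × 10.76 × 136.4 × 55.40 × 0.7694 = 12262 m
   = 12.26 km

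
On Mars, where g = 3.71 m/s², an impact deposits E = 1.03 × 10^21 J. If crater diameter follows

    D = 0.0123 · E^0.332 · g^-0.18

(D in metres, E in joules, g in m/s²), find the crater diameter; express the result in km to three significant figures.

D ≈ 92.0 km

E^0.332 = (1.03 × 10^21)^0.332 = 9.468 × 10^6
g^-0.18 = 3.71^-0.18 = 0.7898
D = 0.0123 × 9.468 × 10^6 × 0.7898 = 91977 m
   = 91.98 km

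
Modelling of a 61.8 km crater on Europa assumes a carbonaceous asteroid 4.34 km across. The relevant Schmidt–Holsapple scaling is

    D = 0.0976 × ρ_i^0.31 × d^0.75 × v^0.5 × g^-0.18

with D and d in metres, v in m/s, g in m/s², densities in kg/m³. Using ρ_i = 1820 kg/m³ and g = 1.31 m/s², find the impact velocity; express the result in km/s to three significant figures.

Rearranging for v: v = [D / (0.0976 · 1820^0.31 · 4340^0.75 · 1.31^-0.18)]^(1/0.5).
D = 61800 m.
1820^0.31 = 10.25
4340^0.75 = 534.7
1.31^-0.18 = 0.9526
Denominator = 0.0976 × 10.25 × 534.7 × 0.9526 = 509.6
D / 509.6 = 61800 / 509.6 = 121.3
v = 121.3^(1/0.5) = 121.3^2 = 14714 m/s

v ≈ 14.7 km/s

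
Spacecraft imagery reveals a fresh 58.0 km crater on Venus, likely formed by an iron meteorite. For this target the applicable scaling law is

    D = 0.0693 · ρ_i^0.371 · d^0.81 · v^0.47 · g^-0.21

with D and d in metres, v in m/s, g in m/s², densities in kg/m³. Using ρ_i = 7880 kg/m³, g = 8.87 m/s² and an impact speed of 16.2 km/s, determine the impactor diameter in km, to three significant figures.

d ≈ 2.14 km

Rearranging for d: d = [D / (0.0693 · 7880^0.371 · 16200^0.47 · 8.87^-0.21)]^(1/0.81).
D = 58000 m.
7880^0.371 = 27.90
16200^0.47 = 95.16
8.87^-0.21 = 0.6323
Denominator = 0.0693 × 27.90 × 95.16 × 0.6323 = 116.3
D / 116.3 = 58000 / 116.3 = 498.7
d = 498.7^(1/0.81) = 498.7^1.2346 = 2142 m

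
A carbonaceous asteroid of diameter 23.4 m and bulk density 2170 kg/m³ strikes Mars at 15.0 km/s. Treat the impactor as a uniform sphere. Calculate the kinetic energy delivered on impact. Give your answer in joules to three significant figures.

v = 15000 m/s.
Mass m = (π/6) ρ d³ = (π/6) × 2170 × (23.4)³ = 1.456 × 10^7 kg
E = ½ m v² = 0.5 × 1.456 × 10^7 × (15000)² = 1.638 × 10^15 J

E ≈ 1.64 × 10^15 J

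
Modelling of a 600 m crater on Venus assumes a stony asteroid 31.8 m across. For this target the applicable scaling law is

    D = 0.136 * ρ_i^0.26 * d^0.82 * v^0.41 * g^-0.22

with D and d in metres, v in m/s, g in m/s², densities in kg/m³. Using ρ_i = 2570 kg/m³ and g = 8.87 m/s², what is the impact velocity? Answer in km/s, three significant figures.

Rearranging for v: v = [D / (0.136 · 2570^0.26 · 31.8^0.82 · 8.87^-0.22)]^(1/0.41).
2570^0.26 = 7.702
31.8^0.82 = 17.06
8.87^-0.22 = 0.6187
Denominator = 0.136 × 7.702 × 17.06 × 0.6187 = 11.06
D / 11.06 = 600 / 11.06 = 54.25
v = 54.25^(1/0.41) = 54.25^2.439 = 16990 m/s

v ≈ 17.0 km/s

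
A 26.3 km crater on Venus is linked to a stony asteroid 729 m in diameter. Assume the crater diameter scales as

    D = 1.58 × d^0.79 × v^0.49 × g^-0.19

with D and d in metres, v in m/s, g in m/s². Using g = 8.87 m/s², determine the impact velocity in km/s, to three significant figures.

Rearranging for v: v = [D / (1.58 · 729^0.79 · 8.87^-0.19)]^(1/0.49).
D = 26300 m.
729^0.79 = 182.6
8.87^-0.19 = 0.6605
Denominator = 1.58 × 182.6 × 0.6605 = 190.6
D / 190.6 = 26300 / 190.6 = 138.0
v = 138.0^(1/0.49) = 138.0^2.0408 = 23284 m/s

v ≈ 23.3 km/s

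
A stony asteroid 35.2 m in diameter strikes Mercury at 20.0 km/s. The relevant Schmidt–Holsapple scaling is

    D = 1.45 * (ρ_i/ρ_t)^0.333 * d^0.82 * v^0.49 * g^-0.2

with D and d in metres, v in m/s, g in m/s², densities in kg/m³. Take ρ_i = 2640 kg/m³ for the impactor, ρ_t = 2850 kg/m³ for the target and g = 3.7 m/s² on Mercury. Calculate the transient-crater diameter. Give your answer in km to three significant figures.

D ≈ 2.58 km

In SI units: v = 20000 m/s.
(ρ_i/ρ_t)^0.333 = (2640/2850)^0.333 = 0.9748
d^0.82 = 35.2^0.82 = 18.54
v^0.49 = 20000^0.49 = 128.1
g^-0.2 = 3.7^-0.2 = 0.7698
D = 1.45 × 0.9748 × 18.54 × 128.1 × 0.7698 = 2584 m
   = 2.584 km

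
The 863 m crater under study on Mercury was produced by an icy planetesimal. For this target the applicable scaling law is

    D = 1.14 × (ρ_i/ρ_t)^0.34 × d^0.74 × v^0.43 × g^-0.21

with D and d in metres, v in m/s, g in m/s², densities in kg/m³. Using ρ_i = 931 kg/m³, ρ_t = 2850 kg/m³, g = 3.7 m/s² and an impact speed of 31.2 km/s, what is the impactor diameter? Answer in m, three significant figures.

d ≈ 46.1 m

Rearranging for d: d = [D / (1.14 · (931/2850)^0.34 · 31200^0.43 · 3.7^-0.21)]^(1/0.74).
(931/2850)^0.34 = 0.6836
31200^0.43 = 85.60
3.7^-0.21 = 0.7598
Denominator = 1.14 × 0.6836 × 85.60 × 0.7598 = 50.69
D / 50.69 = 863 / 50.69 = 17.03
d = 17.03^(1/0.74) = 17.03^1.3514 = 46.12 m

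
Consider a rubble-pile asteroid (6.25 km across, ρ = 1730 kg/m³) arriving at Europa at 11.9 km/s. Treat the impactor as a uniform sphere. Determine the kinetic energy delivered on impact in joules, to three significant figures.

E ≈ 1.57 × 10^22 J

d = 6250 m; v = 11900 m/s.
Mass m = (π/6) ρ d³ = (π/6) × 1730 × (6250)³ = 2.211 × 10^14 kg
E = ½ m v² = 0.5 × 2.211 × 10^14 × (11900)² = 1.565 × 10^22 J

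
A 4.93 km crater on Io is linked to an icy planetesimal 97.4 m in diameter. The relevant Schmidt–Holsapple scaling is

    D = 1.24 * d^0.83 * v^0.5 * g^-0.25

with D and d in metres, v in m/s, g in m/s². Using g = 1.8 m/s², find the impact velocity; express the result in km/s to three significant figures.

v ≈ 10.6 km/s

Rearranging for v: v = [D / (1.24 · 97.4^0.83 · 1.8^-0.25)]^(1/0.5).
D = 4930 m.
97.4^0.83 = 44.72
1.8^-0.25 = 0.8633
Denominator = 1.24 × 44.72 × 0.8633 = 47.87
D / 47.87 = 4930 / 47.87 = 103.0
v = 103.0^(1/0.5) = 103.0^2 = 10609 m/s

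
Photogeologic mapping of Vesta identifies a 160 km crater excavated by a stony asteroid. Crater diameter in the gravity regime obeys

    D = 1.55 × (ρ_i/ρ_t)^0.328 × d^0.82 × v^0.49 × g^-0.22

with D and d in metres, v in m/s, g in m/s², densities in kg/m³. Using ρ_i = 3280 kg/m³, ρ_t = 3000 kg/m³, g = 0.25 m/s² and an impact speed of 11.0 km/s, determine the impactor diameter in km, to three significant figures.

d ≈ 3.33 km

Rearranging for d: d = [D / (1.55 · (3280/3000)^0.328 · 11000^0.49 · 0.25^-0.22)]^(1/0.82).
D = 160000 m.
(3280/3000)^0.328 = 1.030
11000^0.49 = 95.56
0.25^-0.22 = 1.357
Denominator = 1.55 × 1.030 × 95.56 × 1.357 = 207.0
D / 207.0 = 160000 / 207.0 = 772.9
d = 772.9^(1/0.82) = 772.9^1.2195 = 3327 m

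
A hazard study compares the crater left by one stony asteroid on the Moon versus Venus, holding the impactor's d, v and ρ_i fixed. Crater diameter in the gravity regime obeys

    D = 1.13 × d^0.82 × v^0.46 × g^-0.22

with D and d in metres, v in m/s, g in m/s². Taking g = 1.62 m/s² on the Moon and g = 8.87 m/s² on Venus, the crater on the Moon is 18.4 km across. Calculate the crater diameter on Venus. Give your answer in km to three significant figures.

All impactor-dependent factors cancel in the ratio, leaving D_Venus/D_Moon = (g_Venus/g_Moon)^-0.22.
(8.87/1.62)^-0.22 = 5.475^-0.22 = 0.6879
D_Venus = 0.6879 × 18.4 km = 12.7 km

D ≈ 12.7 km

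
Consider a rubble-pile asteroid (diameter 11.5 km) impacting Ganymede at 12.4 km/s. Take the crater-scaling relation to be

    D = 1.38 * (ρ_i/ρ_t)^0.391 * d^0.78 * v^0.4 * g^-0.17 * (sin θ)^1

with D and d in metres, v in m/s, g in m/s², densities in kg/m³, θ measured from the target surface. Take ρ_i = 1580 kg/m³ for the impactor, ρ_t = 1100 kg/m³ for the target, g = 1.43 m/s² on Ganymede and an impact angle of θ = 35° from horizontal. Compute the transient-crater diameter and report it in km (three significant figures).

D ≈ 54.7 km

In SI units: d = 11500 m, v = 12400 m/s.
(ρ_i/ρ_t)^0.391 = (1580/1100)^0.391 = 1.152
d^0.78 = 11500^0.78 = 1470
v^0.4 = 12400^0.4 = 43.39
g^-0.17 = 1.43^-0.17 = 0.9410
(sin 35°)^1 = 0.5736^1 = 0.5736
D = 1.38 × 1.152 × 1470 × 43.39 × 0.9410 × 0.5736 = 54731 m
   = 54.73 km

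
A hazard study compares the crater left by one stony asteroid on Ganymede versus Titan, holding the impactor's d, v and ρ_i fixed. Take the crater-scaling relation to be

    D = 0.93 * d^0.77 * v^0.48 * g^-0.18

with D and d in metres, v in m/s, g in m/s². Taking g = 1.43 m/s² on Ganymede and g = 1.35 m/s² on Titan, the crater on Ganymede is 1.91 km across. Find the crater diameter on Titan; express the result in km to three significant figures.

All impactor-dependent factors cancel in the ratio, leaving D_Titan/D_Ganymede = (g_Titan/g_Ganymede)^-0.18.
(1.35/1.43)^-0.18 = 0.9441^-0.18 = 1.010
D_Titan = 1.010 × 1.91 km = 1.93 km

D ≈ 1.93 km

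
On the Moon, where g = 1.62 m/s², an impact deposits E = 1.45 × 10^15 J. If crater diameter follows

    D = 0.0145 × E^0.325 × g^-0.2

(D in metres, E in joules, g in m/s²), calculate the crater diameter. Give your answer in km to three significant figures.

D ≈ 1.11 km

E^0.325 = (1.45 × 10^15)^0.325 = 8.461 × 10^4
g^-0.2 = 1.62^-0.2 = 0.9080
D = 0.0145 × 8.461 × 10^4 × 0.9080 = 1114 m
   = 1.114 km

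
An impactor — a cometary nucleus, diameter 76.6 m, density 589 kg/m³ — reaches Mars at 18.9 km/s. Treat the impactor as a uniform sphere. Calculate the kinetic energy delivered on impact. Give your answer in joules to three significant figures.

E ≈ 2.48 × 10^16 J

v = 18900 m/s.
Mass m = (π/6) ρ d³ = (π/6) × 589 × (76.6)³ = 1.386 × 10^8 kg
E = ½ m v² = 0.5 × 1.386 × 10^8 × (18900)² = 2.475 × 10^16 J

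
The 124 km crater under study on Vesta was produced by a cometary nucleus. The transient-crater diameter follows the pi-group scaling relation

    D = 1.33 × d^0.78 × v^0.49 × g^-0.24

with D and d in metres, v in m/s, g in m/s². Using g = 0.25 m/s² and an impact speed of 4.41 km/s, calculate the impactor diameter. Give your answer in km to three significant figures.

d ≈ 7.88 km

Rearranging for d: d = [D / (1.33 · 4410^0.49 · 0.25^-0.24)]^(1/0.78).
D = 124000 m.
4410^0.49 = 61.06
0.25^-0.24 = 1.395
Denominator = 1.33 × 61.06 × 1.395 = 113.3
D / 113.3 = 124000 / 113.3 = 1094
d = 1094^(1/0.78) = 1094^1.2821 = 7876 m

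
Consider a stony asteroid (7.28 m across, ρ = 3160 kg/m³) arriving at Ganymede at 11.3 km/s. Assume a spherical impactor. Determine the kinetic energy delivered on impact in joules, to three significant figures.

E ≈ 4.08 × 10^13 J

v = 11300 m/s.
Mass m = (π/6) ρ d³ = (π/6) × 3160 × (7.28)³ = 6.384 × 10^5 kg
E = ½ m v² = 0.5 × 6.384 × 10^5 × (11300)² = 4.076 × 10^13 J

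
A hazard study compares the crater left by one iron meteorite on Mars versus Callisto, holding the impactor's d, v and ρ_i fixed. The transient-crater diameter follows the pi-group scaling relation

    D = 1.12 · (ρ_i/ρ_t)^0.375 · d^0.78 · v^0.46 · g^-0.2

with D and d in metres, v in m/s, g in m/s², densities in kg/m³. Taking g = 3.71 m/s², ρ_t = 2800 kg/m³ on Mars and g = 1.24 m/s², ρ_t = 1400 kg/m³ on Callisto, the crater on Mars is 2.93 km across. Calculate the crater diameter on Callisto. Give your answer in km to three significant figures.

The impactor-only factors (d, v, ρ_i) cancel in the ratio, leaving D_Callisto/D_Mars = (g_Callisto/g_Mars)^-0.2 · (ρ_t,Mars/ρ_t,Callisto)^0.375.
(1.24/3.71)^-0.2 = 0.3342^-0.2 = 1.245
(2800/1400)^0.375 = 2.000^0.375 = 1.297
Ratio = 1.245 × 1.297 = 1.615
D_Callisto = 1.615 × 2.93 km = 4.73 km

D ≈ 4.73 km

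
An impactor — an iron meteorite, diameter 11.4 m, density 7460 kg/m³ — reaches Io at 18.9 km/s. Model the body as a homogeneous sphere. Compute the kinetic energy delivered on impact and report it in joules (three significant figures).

E ≈ 1.03 × 10^15 J

v = 18900 m/s.
Mass m = (π/6) ρ d³ = (π/6) × 7460 × (11.4)³ = 5.787 × 10^6 kg
E = ½ m v² = 0.5 × 5.787 × 10^6 × (18900)² = 1.034 × 10^15 J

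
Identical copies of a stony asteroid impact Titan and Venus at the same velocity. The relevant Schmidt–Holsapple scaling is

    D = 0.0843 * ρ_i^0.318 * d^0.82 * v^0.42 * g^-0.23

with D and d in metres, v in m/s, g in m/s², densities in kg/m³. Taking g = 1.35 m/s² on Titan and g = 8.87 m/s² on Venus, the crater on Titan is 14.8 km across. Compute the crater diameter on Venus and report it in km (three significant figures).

D ≈ 9.60 km

All impactor-dependent factors cancel in the ratio, leaving D_Venus/D_Titan = (g_Venus/g_Titan)^-0.23.
(8.87/1.35)^-0.23 = 6.570^-0.23 = 0.6486
D_Venus = 0.6486 × 14.8 km = 9.60 km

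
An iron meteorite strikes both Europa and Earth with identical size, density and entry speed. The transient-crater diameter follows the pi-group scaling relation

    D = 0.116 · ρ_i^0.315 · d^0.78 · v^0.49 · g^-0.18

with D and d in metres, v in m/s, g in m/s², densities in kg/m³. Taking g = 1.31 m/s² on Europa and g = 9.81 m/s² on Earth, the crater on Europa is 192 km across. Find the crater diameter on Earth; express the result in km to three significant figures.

D ≈ 134 km

All impactor-dependent factors cancel in the ratio, leaving D_Earth/D_Europa = (g_Earth/g_Europa)^-0.18.
(9.81/1.31)^-0.18 = 7.489^-0.18 = 0.6960
D_Earth = 0.6960 × 192 km = 134 km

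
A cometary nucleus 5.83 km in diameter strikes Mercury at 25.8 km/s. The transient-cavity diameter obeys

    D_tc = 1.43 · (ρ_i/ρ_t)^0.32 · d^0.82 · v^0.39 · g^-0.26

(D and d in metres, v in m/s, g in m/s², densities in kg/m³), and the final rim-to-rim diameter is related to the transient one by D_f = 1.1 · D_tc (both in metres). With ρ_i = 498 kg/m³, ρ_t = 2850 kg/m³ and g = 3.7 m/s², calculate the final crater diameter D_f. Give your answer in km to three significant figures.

In SI: d = 5830 m, v = 25800 m/s.
(ρ_i/ρ_t)^0.32 = (498/2850)^0.32 = 0.5722
d^0.82 = 5830^0.82 = 1224
v^0.39 = 25800^0.39 = 52.55
g^-0.26 = 3.7^-0.26 = 0.7117
D_tc = 1.43 × 0.5722 × 1224 × 52.55 × 0.7117 = 37460 m
D_f = 1.1 × 37460 = 41206 m
     = 41.21 km

D_f ≈ 41.2 km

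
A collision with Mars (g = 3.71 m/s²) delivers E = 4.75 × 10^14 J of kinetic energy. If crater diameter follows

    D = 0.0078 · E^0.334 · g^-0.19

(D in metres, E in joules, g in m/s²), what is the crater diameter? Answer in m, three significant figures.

D ≈ 485 m

E^0.334 = (4.75 × 10^14)^0.334 = 7.980 × 10^4
g^-0.19 = 3.71^-0.19 = 0.7795
D = 0.0078 × 7.980 × 10^4 × 0.7795 = 485.2 m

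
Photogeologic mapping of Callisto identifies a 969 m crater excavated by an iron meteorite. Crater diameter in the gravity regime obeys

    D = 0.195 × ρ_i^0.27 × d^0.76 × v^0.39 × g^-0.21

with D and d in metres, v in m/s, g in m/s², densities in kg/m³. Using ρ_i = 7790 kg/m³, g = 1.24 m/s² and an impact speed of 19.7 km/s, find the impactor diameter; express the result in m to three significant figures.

Rearranging for d: d = [D / (0.195 · 7790^0.27 · 19700^0.39 · 1.24^-0.21)]^(1/0.76).
7790^0.27 = 11.24
19700^0.39 = 47.30
1.24^-0.21 = 0.9558
Denominator = 0.195 × 11.24 × 47.30 × 0.9558 = 99.09
D / 99.09 = 969 / 99.09 = 9.779
d = 9.779^(1/0.76) = 9.779^1.3158 = 20.09 m

d ≈ 20.1 m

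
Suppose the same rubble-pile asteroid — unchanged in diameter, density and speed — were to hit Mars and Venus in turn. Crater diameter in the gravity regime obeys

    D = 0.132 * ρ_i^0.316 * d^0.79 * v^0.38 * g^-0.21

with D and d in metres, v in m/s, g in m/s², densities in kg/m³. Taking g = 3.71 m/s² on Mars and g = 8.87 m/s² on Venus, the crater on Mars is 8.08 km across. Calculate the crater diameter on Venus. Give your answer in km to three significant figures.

All impactor-dependent factors cancel in the ratio, leaving D_Venus/D_Mars = (g_Venus/g_Mars)^-0.21.
(8.87/3.71)^-0.21 = 2.391^-0.21 = 0.8327
D_Venus = 0.8327 × 8.08 km = 6.73 km

D ≈ 6.73 km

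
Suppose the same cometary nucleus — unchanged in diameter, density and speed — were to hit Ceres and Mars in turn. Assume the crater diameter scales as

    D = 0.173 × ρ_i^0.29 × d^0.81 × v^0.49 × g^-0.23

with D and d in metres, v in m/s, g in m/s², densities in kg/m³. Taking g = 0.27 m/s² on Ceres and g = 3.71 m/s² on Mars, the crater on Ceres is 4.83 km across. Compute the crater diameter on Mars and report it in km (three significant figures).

All impactor-dependent factors cancel in the ratio, leaving D_Mars/D_Ceres = (g_Mars/g_Ceres)^-0.23.
(3.71/0.27)^-0.23 = 13.74^-0.23 = 0.5473
D_Mars = 0.5473 × 4.83 km = 2.64 km

D ≈ 2.64 km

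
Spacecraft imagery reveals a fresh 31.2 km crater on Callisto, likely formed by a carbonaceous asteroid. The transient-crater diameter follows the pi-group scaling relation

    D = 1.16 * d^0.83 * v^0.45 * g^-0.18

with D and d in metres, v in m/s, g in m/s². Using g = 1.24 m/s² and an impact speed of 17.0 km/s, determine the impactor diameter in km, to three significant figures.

d ≈ 1.16 km

Rearranging for d: d = [D / (1.16 · 17000^0.45 · 1.24^-0.18)]^(1/0.83).
D = 31200 m.
17000^0.45 = 80.11
1.24^-0.18 = 0.9620
Denominator = 1.16 × 80.11 × 0.9620 = 89.40
D / 89.40 = 31200 / 89.40 = 349.0
d = 349.0^(1/0.83) = 349.0^1.2048 = 1158 m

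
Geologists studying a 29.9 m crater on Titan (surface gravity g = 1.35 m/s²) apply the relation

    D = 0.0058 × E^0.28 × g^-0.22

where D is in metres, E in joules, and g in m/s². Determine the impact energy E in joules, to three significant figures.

E ≈ 2.29 × 10^13 J

Rearranging: E = [D / (0.0058 · g^-0.22)]^(1/0.28).
g^-0.22 = 1.35^-0.22 = 0.9361
D / (0.0058 × 0.9361) = 29.9 / (5.429 × 10^-3) = 5.507 × 10^3
E = (5.507 × 10^3)^3.5714 = 2.292 × 10^13 J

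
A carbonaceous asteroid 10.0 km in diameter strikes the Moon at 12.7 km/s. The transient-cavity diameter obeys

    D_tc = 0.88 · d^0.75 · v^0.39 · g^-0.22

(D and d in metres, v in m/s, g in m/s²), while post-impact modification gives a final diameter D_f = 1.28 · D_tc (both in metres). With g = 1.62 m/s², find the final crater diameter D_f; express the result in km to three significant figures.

In SI: d = 10000 m, v = 12700 m/s.
d^0.75 = 10000^0.75 = 1000
v^0.39 = 12700^0.39 = 39.86
g^-0.22 = 1.62^-0.22 = 0.8993
D_tc = 0.88 × 1000 × 39.86 × 0.8993 = 31540 m
D_f = 1.28 × 31540 = 40371 m
     = 40.37 km

D_f ≈ 40.4 km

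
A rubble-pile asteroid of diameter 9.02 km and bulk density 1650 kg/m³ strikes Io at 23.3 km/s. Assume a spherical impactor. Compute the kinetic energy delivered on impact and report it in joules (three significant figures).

d = 9020 m; v = 23300 m/s.
Mass m = (π/6) ρ d³ = (π/6) × 1650 × (9020)³ = 6.340 × 10^14 kg
E = ½ m v² = 0.5 × 6.340 × 10^14 × (23300)² = 1.721 × 10^23 J

E ≈ 1.72 × 10^23 J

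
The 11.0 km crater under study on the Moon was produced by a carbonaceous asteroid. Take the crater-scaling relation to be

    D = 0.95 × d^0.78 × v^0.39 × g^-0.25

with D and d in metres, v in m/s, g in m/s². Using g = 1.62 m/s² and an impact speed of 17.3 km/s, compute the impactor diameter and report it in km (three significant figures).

d ≈ 1.44 km

Rearranging for d: d = [D / (0.95 · 17300^0.39 · 1.62^-0.25)]^(1/0.78).
D = 11000 m.
17300^0.39 = 44.96
1.62^-0.25 = 0.8864
Denominator = 0.95 × 44.96 × 0.8864 = 37.86
D / 37.86 = 11000 / 37.86 = 290.5
d = 290.5^(1/0.78) = 290.5^1.2821 = 1439 m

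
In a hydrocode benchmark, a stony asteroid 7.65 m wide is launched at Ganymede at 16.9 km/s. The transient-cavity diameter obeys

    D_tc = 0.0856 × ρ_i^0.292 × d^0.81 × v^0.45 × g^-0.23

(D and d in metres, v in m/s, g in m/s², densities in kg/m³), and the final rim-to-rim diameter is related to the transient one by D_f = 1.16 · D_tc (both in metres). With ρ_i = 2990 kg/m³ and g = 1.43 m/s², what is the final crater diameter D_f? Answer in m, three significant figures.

v = 16900 m/s.
ρ_i^0.292 = 2990^0.292 = 10.35
d^0.81 = 7.65^0.81 = 5.197
v^0.45 = 16900^0.45 = 79.90
g^-0.23 = 1.43^-0.23 = 0.9210
D_tc = 0.0856 × 10.35 × 5.197 × 79.90 × 0.9210 = 338.8 m
D_f = 1.16 × 338.8 = 393.0 m

D_f ≈ 393 m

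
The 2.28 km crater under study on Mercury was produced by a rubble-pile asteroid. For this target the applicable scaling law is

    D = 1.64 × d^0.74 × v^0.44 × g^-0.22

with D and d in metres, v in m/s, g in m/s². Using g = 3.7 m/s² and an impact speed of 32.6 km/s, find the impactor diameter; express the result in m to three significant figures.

Rearranging for d: d = [D / (1.64 · 32600^0.44 · 3.7^-0.22)]^(1/0.74).
D = 2280 m.
32600^0.44 = 96.79
3.7^-0.22 = 0.7499
Denominator = 1.64 × 96.79 × 0.7499 = 119.0
D / 119.0 = 2280 / 119.0 = 19.16
d = 19.16^(1/0.74) = 19.16^1.3514 = 54.08 m

d ≈ 54.1 m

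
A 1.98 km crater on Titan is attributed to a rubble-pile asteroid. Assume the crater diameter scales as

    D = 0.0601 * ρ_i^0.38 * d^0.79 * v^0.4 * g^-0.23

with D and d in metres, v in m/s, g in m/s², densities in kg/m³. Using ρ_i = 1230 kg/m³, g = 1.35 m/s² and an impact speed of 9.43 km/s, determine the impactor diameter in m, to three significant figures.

d ≈ 181 m

Rearranging for d: d = [D / (0.0601 · 1230^0.38 · 9430^0.4 · 1.35^-0.23)]^(1/0.79).
D = 1980 m.
1230^0.38 = 14.93
9430^0.4 = 38.89
1.35^-0.23 = 0.9333
Denominator = 0.0601 × 14.93 × 38.89 × 0.9333 = 32.57
D / 32.57 = 1980 / 32.57 = 60.79
d = 60.79^(1/0.79) = 60.79^1.2658 = 181.1 m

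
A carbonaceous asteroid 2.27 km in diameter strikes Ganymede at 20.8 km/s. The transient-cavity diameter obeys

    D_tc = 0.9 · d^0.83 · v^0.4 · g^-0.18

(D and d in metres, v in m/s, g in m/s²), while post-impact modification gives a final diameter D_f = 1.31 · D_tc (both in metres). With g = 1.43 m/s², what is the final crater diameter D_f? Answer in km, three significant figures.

In SI: d = 2270 m, v = 20800 m/s.
d^0.83 = 2270^0.83 = 610.2
v^0.4 = 20800^0.4 = 53.36
g^-0.18 = 1.43^-0.18 = 0.9376
D_tc = 0.9 × 610.2 × 53.36 × 0.9376 = 27480 m
D_f = 1.31 × 27480 = 35999 m
     = 36.00 km

D_f ≈ 36.0 km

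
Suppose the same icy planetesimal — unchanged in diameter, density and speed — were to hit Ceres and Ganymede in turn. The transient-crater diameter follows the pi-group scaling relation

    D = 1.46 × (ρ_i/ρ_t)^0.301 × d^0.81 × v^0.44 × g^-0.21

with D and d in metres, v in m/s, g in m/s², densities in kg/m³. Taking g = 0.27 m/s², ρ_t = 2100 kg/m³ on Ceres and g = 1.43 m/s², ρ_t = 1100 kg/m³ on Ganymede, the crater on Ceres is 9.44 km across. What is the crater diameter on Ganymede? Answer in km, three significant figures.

D ≈ 8.08 km

The impactor-only factors (d, v, ρ_i) cancel in the ratio, leaving D_Ganymede/D_Ceres = (g_Ganymede/g_Ceres)^-0.21 · (ρ_t,Ceres/ρ_t,Ganymede)^0.301.
(1.43/0.27)^-0.21 = 5.296^-0.21 = 0.7046
(2100/1100)^0.301 = 1.909^0.301 = 1.215
Ratio = 0.7046 × 1.215 = 0.8561
D_Ganymede = 0.8561 × 9.44 km = 8.08 km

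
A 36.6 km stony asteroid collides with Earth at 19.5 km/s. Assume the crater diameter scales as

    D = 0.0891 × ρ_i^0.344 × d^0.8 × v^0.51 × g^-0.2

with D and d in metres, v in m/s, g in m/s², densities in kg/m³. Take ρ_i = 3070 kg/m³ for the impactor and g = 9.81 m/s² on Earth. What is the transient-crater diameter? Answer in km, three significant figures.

In SI units: d = 36600 m, v = 19500 m/s.
ρ_i^0.344 = 3070^0.344 = 15.83
d^0.8 = 36600^0.8 = 4475
v^0.51 = 19500^0.51 = 154.1
g^-0.2 = 9.81^-0.2 = 0.6334
D = 0.0891 × 15.83 × 4475 × 154.1 × 0.6334 = 6.161 × 10^5 m
   = 616.1 km

D ≈ 616 km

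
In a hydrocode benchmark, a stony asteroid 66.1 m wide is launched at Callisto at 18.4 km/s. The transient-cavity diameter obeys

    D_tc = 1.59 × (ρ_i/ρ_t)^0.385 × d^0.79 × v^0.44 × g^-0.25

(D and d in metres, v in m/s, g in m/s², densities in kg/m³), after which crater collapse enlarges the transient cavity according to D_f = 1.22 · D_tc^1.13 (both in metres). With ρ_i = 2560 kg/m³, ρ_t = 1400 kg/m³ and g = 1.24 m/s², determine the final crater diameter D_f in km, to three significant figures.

D_f ≈ 14.0 km

v = 18400 m/s.
(ρ_i/ρ_t)^0.385 = (2560/1400)^0.385 = 1.262
d^0.79 = 66.1^0.79 = 27.41
v^0.44 = 18400^0.44 = 75.25
g^-0.25 = 1.24^-0.25 = 0.9476
D_tc = 1.59 × 1.262 × 27.41 × 75.25 × 0.9476 = 3922 m
D_f = 1.22 × (3922)^1.13 = 14029 m
     = 14.03 km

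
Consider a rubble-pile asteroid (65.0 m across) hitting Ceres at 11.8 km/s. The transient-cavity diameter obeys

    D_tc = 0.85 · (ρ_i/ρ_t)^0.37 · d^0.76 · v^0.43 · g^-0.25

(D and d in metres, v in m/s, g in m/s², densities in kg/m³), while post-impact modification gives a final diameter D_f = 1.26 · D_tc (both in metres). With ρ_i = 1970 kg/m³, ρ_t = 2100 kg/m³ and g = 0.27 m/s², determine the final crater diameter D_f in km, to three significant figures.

v = 11800 m/s.
(ρ_i/ρ_t)^0.37 = (1970/2100)^0.37 = 0.9766
d^0.76 = 65^0.76 = 23.87
v^0.43 = 11800^0.43 = 56.35
g^-0.25 = 0.27^-0.25 = 1.387
D_tc = 0.85 × 0.9766 × 23.87 × 56.35 × 1.387 = 1549 m
D_f = 1.26 × 1549 = 1952 m
     = 1.952 km

D_f ≈ 1.95 km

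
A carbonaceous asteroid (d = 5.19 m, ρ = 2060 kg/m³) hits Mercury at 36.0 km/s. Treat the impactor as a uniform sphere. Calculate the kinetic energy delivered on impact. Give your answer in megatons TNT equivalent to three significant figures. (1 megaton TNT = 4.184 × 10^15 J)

E ≈ 0.0234 Mt TNT

v = 36000 m/s.
Mass m = (π/6) ρ d³ = (π/6) × 2060 × (5.19)³ = 1.508 × 10^5 kg
E = ½ m v² = 0.5 × 1.508 × 10^5 × (36000)² = 9.772 × 10^13 J
   = 9.772 × 10^13 / 4.184×10^15 = 0.02336 Mt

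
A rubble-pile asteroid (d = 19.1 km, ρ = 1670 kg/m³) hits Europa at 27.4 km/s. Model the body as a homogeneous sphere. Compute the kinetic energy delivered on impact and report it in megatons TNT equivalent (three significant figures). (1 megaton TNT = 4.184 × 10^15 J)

d = 19100 m; v = 27400 m/s.
Mass m = (π/6) ρ d³ = (π/6) × 1670 × (19100)³ = 6.093 × 10^15 kg
E = ½ m v² = 0.5 × 6.093 × 10^15 × (27400)² = 2.287 × 10^24 J
   = 2.287 × 10^24 / 4.184×10^15 = 5.466 × 10^8 Mt

E ≈ 5.47 × 10^8 Mt TNT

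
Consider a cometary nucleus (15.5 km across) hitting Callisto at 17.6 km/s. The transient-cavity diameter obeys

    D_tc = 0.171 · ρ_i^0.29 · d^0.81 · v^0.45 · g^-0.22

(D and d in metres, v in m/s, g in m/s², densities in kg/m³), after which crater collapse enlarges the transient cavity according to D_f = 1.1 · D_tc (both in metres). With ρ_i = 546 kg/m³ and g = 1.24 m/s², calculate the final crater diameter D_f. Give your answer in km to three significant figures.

D_f ≈ 225 km

In SI: d = 15500 m, v = 17600 m/s.
ρ_i^0.29 = 546^0.29 = 6.220
d^0.81 = 15500^0.81 = 2478
v^0.45 = 17600^0.45 = 81.37
g^-0.22 = 1.24^-0.22 = 0.9538
D_tc = 0.171 × 6.220 × 2478 × 81.37 × 0.9538 = 2.046 × 10^5 m
D_f = 1.1 × 2.046 × 10^5 = 2.251 × 10^5 m
     = 225.1 km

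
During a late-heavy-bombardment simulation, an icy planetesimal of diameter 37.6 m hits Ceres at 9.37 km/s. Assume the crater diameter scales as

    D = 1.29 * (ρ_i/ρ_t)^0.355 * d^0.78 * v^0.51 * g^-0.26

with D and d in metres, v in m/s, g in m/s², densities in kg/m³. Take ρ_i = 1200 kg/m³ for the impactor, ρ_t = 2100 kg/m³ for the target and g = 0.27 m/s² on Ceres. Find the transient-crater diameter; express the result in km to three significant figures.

In SI units: v = 9370 m/s.
(ρ_i/ρ_t)^0.355 = (1200/2100)^0.355 = 0.8198
d^0.78 = 37.6^0.78 = 16.93
v^0.51 = 9370^0.51 = 106.1
g^-0.26 = 0.27^-0.26 = 1.406
D = 1.29 × 0.8198 × 16.93 × 106.1 × 1.406 = 2671 m
   = 2.671 km

D ≈ 2.67 km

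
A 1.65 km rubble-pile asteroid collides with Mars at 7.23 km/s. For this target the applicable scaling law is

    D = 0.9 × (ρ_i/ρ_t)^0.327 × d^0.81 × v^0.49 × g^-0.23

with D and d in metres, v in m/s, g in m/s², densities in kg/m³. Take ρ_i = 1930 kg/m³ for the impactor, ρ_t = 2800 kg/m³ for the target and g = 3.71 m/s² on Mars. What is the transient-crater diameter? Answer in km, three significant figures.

D ≈ 18.5 km

In SI units: d = 1650 m, v = 7230 m/s.
(ρ_i/ρ_t)^0.327 = (1930/2800)^0.327 = 0.8854
d^0.81 = 1650^0.81 = 403.8
v^0.49 = 7230^0.49 = 77.80
g^-0.23 = 3.71^-0.23 = 0.7397
D = 0.9 × 0.8854 × 403.8 × 77.80 × 0.7397 = 18518 m
   = 18.52 km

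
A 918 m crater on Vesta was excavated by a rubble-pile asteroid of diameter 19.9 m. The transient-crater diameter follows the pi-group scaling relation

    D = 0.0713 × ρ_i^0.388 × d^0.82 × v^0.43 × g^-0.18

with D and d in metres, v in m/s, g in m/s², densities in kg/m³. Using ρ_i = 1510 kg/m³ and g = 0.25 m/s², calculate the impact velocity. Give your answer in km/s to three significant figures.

Rearranging for v: v = [D / (0.0713 · 1510^0.388 · 19.9^0.82 · 0.25^-0.18)]^(1/0.43).
1510^0.388 = 17.12
19.9^0.82 = 11.62
0.25^-0.18 = 1.283
Denominator = 0.0713 × 17.12 × 11.62 × 1.283 = 18.20
D / 18.20 = 918 / 18.20 = 50.44
v = 50.44^(1/0.43) = 50.44^2.3256 = 9120 m/s

v ≈ 9.12 km/s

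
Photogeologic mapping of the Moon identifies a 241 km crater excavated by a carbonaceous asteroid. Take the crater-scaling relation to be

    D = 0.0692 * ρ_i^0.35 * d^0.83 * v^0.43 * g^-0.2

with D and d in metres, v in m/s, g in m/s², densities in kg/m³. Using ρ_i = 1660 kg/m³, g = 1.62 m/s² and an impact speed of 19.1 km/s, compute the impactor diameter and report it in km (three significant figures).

Rearranging for d: d = [D / (0.0692 · 1660^0.35 · 19100^0.43 · 1.62^-0.2)]^(1/0.83).
D = 241000 m.
1660^0.35 = 13.40
19100^0.43 = 69.32
1.62^-0.2 = 0.9080
Denominator = 0.0692 × 13.40 × 69.32 × 0.9080 = 58.37
D / 58.37 = 241000 / 58.37 = 4129
d = 4129^(1/0.83) = 4129^1.2048 = 22718 m

d ≈ 22.7 km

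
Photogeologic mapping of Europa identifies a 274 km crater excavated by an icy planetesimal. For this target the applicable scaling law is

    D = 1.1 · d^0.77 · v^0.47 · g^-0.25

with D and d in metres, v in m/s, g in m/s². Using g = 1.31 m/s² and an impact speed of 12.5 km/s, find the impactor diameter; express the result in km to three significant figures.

Rearranging for d: d = [D / (1.1 · 12500^0.47 · 1.31^-0.25)]^(1/0.77).
D = 274000 m.
12500^0.47 = 84.25
1.31^-0.25 = 0.9347
Denominator = 1.1 × 84.25 × 0.9347 = 86.62
D / 86.62 = 274000 / 86.62 = 3163
d = 3163^(1/0.77) = 3163^1.2987 = 35122 m

d ≈ 35.1 km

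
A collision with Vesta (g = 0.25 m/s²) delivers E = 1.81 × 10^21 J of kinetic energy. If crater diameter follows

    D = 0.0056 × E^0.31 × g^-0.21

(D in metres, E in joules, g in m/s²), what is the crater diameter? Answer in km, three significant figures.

E^0.31 = (1.81 × 10^21)^0.31 = 3.889 × 10^6
g^-0.21 = 0.25^-0.21 = 1.338
D = 0.0056 × 3.889 × 10^6 × 1.338 = 29139 m
   = 29.14 km

D ≈ 29.1 km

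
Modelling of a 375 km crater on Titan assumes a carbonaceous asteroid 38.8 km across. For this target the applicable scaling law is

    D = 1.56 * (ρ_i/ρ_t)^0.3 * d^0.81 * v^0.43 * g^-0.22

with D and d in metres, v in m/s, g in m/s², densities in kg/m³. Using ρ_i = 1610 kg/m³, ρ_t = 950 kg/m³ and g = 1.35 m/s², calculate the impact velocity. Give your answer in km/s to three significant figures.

v ≈ 5.98 km/s

Rearranging for v: v = [D / (1.56 · (1610/950)^0.3 · 38800^0.81 · 1.35^-0.22)]^(1/0.43).
D = 375000 m.
(1610/950)^0.3 = 1.171
38800^0.81 = 5211
1.35^-0.22 = 0.9361
Denominator = 1.56 × 1.171 × 5211 × 0.9361 = 8911
D / 8911 = 375000 / 8911 = 42.08
v = 42.08^(1/0.43) = 42.08^2.3256 = 5983 m/s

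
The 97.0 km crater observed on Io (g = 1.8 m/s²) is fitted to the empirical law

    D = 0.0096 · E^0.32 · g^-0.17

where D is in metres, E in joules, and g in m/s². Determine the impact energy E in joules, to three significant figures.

Rearranging: E = [D / (0.0096 · g^-0.17)]^(1/0.32).
D = 97000 m.
g^-0.17 = 1.8^-0.17 = 0.9049
D / (0.0096 × 0.9049) = 97000 / (8.687 × 10^-3) = 1.117 × 10^7
E = (1.117 × 10^7)^3.125 = 1.060 × 10^22 J

E ≈ 1.06 × 10^22 J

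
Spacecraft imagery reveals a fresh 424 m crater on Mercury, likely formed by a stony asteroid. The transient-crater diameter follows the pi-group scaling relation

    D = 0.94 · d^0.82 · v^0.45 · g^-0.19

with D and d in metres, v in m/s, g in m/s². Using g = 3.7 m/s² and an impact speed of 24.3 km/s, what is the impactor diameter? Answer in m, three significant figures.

d ≈ 9.16 m

Rearranging for d: d = [D / (0.94 · 24300^0.45 · 3.7^-0.19)]^(1/0.82).
24300^0.45 = 94.09
3.7^-0.19 = 0.7799
Denominator = 0.94 × 94.09 × 0.7799 = 68.98
D / 68.98 = 424 / 68.98 = 6.147
d = 6.147^(1/0.82) = 6.147^1.2195 = 9.157 m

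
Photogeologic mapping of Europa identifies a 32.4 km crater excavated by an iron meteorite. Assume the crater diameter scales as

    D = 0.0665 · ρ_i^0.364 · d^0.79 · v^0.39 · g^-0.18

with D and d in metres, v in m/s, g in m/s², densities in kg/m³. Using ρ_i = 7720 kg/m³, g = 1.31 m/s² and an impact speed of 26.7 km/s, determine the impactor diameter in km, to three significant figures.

d ≈ 1.78 km

Rearranging for d: d = [D / (0.0665 · 7720^0.364 · 26700^0.39 · 1.31^-0.18)]^(1/0.79).
D = 32400 m.
7720^0.364 = 26.01
26700^0.39 = 53.25
1.31^-0.18 = 0.9526
Denominator = 0.0665 × 26.01 × 53.25 × 0.9526 = 87.74
D / 87.74 = 32400 / 87.74 = 369.3
d = 369.3^(1/0.79) = 369.3^1.2658 = 1777 m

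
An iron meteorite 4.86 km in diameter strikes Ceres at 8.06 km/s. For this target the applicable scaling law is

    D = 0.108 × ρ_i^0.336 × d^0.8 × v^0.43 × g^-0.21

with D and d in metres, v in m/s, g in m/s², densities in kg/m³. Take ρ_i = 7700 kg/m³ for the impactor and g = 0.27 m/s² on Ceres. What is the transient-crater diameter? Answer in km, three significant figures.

In SI units: d = 4860 m, v = 8060 m/s.
ρ_i^0.336 = 7700^0.336 = 20.22
d^0.8 = 4860^0.8 = 889.8
v^0.43 = 8060^0.43 = 47.83
g^-0.21 = 0.27^-0.21 = 1.316
D = 0.108 × 20.22 × 889.8 × 47.83 × 1.316 = 1.223 × 10^5 m
   = 122.3 km

D ≈ 122 km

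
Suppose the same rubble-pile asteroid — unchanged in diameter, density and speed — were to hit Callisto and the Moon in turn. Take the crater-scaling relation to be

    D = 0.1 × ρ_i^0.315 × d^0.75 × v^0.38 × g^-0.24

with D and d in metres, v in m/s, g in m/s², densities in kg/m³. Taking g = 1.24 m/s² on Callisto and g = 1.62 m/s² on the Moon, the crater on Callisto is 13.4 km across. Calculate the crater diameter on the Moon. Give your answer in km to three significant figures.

D ≈ 12.6 km

All impactor-dependent factors cancel in the ratio, leaving D_Moon/D_Callisto = (g_Moon/g_Callisto)^-0.24.
(1.62/1.24)^-0.24 = 1.306^-0.24 = 0.9379
D_Moon = 0.9379 × 13.4 km = 12.6 km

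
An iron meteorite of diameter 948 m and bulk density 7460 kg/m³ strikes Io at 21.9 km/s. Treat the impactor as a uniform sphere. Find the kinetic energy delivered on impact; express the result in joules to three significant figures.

E ≈ 7.98 × 10^20 J

v = 21900 m/s.
Mass m = (π/6) ρ d³ = (π/6) × 7460 × (948)³ = 3.328 × 10^12 kg
E = ½ m v² = 0.5 × 3.328 × 10^12 × (21900)² = 7.981 × 10^20 J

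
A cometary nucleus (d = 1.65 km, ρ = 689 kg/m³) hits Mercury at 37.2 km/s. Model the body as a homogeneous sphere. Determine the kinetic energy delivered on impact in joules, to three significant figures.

E ≈ 1.12 × 10^21 J

d = 1650 m; v = 37200 m/s.
Mass m = (π/6) ρ d³ = (π/6) × 689 × (1650)³ = 1.621 × 10^12 kg
E = ½ m v² = 0.5 × 1.621 × 10^12 × (37200)² = 1.122 × 10^21 J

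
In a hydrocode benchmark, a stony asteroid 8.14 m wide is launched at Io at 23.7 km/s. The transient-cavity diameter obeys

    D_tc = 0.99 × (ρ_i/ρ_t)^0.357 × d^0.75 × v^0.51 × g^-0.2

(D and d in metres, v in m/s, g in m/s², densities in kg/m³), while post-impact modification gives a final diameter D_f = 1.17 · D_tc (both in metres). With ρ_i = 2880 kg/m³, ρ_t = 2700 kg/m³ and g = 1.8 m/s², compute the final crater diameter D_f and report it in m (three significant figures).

D_f ≈ 865 m

v = 23700 m/s.
(ρ_i/ρ_t)^0.357 = (2880/2700)^0.357 = 1.023
d^0.75 = 8.14^0.75 = 4.819
v^0.51 = 23700^0.51 = 170.3
g^-0.2 = 1.8^-0.2 = 0.8891
D_tc = 0.99 × 1.023 × 4.819 × 170.3 × 0.8891 = 739.0 m
D_f = 1.17 × 739.0 = 864.6 m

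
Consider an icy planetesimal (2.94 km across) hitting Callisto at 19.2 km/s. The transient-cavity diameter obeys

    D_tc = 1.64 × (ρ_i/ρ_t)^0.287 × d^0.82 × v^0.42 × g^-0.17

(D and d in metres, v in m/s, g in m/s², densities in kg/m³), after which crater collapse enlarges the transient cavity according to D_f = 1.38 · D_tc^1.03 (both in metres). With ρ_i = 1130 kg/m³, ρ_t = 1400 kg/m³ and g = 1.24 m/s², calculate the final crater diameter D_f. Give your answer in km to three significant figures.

In SI: d = 2940 m, v = 19200 m/s.
(ρ_i/ρ_t)^0.287 = (1130/1400)^0.287 = 0.9404
d^0.82 = 2940^0.82 = 698.3
v^0.42 = 19200^0.42 = 62.95
g^-0.17 = 1.24^-0.17 = 0.9641
D_tc = 1.64 × 0.9404 × 698.3 × 62.95 × 0.9641 = 65360 m
D_f = 1.38 × (65360)^1.03 = 1.258 × 10^5 m
     = 125.8 km

D_f ≈ 126 km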